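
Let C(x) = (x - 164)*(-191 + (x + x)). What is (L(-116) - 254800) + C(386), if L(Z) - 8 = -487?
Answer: -126297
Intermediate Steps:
L(Z) = -479 (L(Z) = 8 - 487 = -479)
C(x) = (-191 + 2*x)*(-164 + x) (C(x) = (-164 + x)*(-191 + 2*x) = (-191 + 2*x)*(-164 + x))
(L(-116) - 254800) + C(386) = (-479 - 254800) + (31324 - 519*386 + 2*386**2) = -255279 + (31324 - 200334 + 2*148996) = -255279 + (31324 - 200334 + 297992) = -255279 + 128982 = -126297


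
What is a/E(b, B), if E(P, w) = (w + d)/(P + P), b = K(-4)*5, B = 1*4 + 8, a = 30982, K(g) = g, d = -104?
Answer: 309820/23 ≈ 13470.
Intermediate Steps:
B = 12 (B = 4 + 8 = 12)
b = -20 (b = -4*5 = -20)
E(P, w) = (-104 + w)/(2*P) (E(P, w) = (w - 104)/(P + P) = (-104 + w)/((2*P)) = (-104 + w)*(1/(2*P)) = (-104 + w)/(2*P))
a/E(b, B) = 30982/(((½)*(-104 + 12)/(-20))) = 30982/(((½)*(-1/20)*(-92))) = 30982/(23/10) = 30982*(10/23) = 309820/23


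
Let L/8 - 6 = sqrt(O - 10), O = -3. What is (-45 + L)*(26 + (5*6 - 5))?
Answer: 153 + 408*I*sqrt(13) ≈ 153.0 + 1471.1*I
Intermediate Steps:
L = 48 + 8*I*sqrt(13) (L = 48 + 8*sqrt(-3 - 10) = 48 + 8*sqrt(-13) = 48 + 8*(I*sqrt(13)) = 48 + 8*I*sqrt(13) ≈ 48.0 + 28.844*I)
(-45 + L)*(26 + (5*6 - 5)) = (-45 + (48 + 8*I*sqrt(13)))*(26 + (5*6 - 5)) = (3 + 8*I*sqrt(13))*(26 + (30 - 5)) = (3 + 8*I*sqrt(13))*(26 + 25) = (3 + 8*I*sqrt(13))*51 = 153 + 408*I*sqrt(13)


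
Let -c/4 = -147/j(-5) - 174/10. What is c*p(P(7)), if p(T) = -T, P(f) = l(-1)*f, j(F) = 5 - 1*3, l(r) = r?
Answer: 12726/5 ≈ 2545.2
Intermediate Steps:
j(F) = 2 (j(F) = 5 - 3 = 2)
P(f) = -f
c = 1818/5 (c = -4*(-147/2 - 174/10) = -4*(-147*½ - 174*⅒) = -4*(-147/2 - 87/5) = -4*(-909/10) = 1818/5 ≈ 363.60)
c*p(P(7)) = 1818*(-(-1)*7)/5 = 1818*(-1*(-7))/5 = (1818/5)*7 = 12726/5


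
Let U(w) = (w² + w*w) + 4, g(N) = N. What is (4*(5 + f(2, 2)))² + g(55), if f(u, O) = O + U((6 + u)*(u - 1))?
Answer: 309191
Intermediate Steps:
U(w) = 4 + 2*w² (U(w) = (w² + w²) + 4 = 2*w² + 4 = 4 + 2*w²)
f(u, O) = 4 + O + 2*(-1 + u)²*(6 + u)² (f(u, O) = O + (4 + 2*((6 + u)*(u - 1))²) = O + (4 + 2*((6 + u)*(-1 + u))²) = O + (4 + 2*((-1 + u)*(6 + u))²) = O + (4 + 2*((-1 + u)²*(6 + u)²)) = O + (4 + 2*(-1 + u)²*(6 + u)²) = 4 + O + 2*(-1 + u)²*(6 + u)²)
(4*(5 + f(2, 2)))² + g(55) = (4*(5 + (4 + 2 + 2*(-6 + 2² + 5*2)²)))² + 55 = (4*(5 + (4 + 2 + 2*(-6 + 4 + 10)²)))² + 55 = (4*(5 + (4 + 2 + 2*8²)))² + 55 = (4*(5 + (4 + 2 + 2*64)))² + 55 = (4*(5 + (4 + 2 + 128)))² + 55 = (4*(5 + 134))² + 55 = (4*139)² + 55 = 556² + 55 = 309136 + 55 = 309191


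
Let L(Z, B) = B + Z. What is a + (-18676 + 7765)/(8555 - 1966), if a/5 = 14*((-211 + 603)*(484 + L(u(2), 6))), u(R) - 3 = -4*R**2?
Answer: 86242619409/6589 ≈ 1.3089e+7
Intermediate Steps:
u(R) = 3 - 4*R**2
a = 13088880 (a = 5*(14*((-211 + 603)*(484 + (6 + (3 - 4*2**2))))) = 5*(14*(392*(484 + (6 + (3 - 4*4))))) = 5*(14*(392*(484 + (6 + (3 - 16))))) = 5*(14*(392*(484 + (6 - 13)))) = 5*(14*(392*(484 - 7))) = 5*(14*(392*477)) = 5*(14*186984) = 5*2617776 = 13088880)
a + (-18676 + 7765)/(8555 - 1966) = 13088880 + (-18676 + 7765)/(8555 - 1966) = 13088880 - 10911/6589 = 86242619409/6589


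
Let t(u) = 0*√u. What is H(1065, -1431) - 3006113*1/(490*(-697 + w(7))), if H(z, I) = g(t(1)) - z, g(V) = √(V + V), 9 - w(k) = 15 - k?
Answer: -360201487/341040 ≈ -1056.2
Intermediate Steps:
t(u) = 0
w(k) = -6 + k (w(k) = 9 - (15 - k) = 9 + (-15 + k) = -6 + k)
g(V) = √2*√V (g(V) = √(2*V) = √2*√V)
H(z, I) = -z (H(z, I) = √2*√0 - z = √2*0 - z = 0 - z = -z)
H(1065, -1431) - 3006113*1/(490*(-697 + w(7))) = -1*1065 - 3006113*1/(490*(-697 + (-6 + 7))) = -1065 - 3006113*1/(490*(-697 + 1)) = -1065 - 3006113/(490*(-696)) = -1065 - 3006113/(-341040) = -1065 - 3006113*(-1/341040) = -1065 + 3006113/341040 = -360201487/341040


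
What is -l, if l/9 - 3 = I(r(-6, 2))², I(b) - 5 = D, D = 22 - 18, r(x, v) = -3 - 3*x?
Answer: -756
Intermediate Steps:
D = 4
I(b) = 9 (I(b) = 5 + 4 = 9)
l = 756 (l = 27 + 9*9² = 27 + 9*81 = 27 + 729 = 756)
-l = -1*756 = -756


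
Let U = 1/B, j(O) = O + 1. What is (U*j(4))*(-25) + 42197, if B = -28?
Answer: 1181641/28 ≈ 42201.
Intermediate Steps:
j(O) = 1 + O
U = -1/28 (U = 1/(-28) = -1/28 ≈ -0.035714)
(U*j(4))*(-25) + 42197 = -(1 + 4)/28*(-25) + 42197 = -1/28*5*(-25) + 42197 = -5/28*(-25) + 42197 = 125/28 + 42197 = 1181641/28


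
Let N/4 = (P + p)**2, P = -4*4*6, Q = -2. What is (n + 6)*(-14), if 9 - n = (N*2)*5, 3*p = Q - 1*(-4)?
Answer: 45803870/9 ≈ 5.0893e+6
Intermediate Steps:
P = -96 (P = -16*6 = -96)
p = 2/3 (p = (-2 - 1*(-4))/3 = (-2 + 4)/3 = (1/3)*2 = 2/3 ≈ 0.66667)
N = 327184/9 (N = 4*(-96 + 2/3)**2 = 4*(-286/3)**2 = 4*(81796/9) = 327184/9 ≈ 36354.)
n = -3271759/9 (n = 9 - (327184/9)*2*5 = 9 - 654368*5/9 = 9 - 1*3271840/9 = 9 - 3271840/9 = -3271759/9 ≈ -3.6353e+5)
(n + 6)*(-14) = (-3271759/9 + 6)*(-14) = -3271705/9*(-14) = 45803870/9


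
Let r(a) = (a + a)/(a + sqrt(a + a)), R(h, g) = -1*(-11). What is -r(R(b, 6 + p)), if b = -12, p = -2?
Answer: -22/9 + 2*sqrt(22)/9 ≈ -1.4021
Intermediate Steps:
R(h, g) = 11
r(a) = 2*a/(a + sqrt(2)*sqrt(a)) (r(a) = (2*a)/(a + sqrt(2*a)) = (2*a)/(a + sqrt(2)*sqrt(a)) = 2*a/(a + sqrt(2)*sqrt(a)))
-r(R(b, 6 + p)) = -2*11/(11 + sqrt(2)*sqrt(11)) = -2*11/(11 + sqrt(22)) = -22/(11 + sqrt(22))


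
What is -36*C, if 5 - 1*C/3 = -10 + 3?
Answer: -1296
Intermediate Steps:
C = 36 (C = 15 - 3*(-10 + 3) = 15 - 3*(-7) = 15 + 21 = 36)
-36*C = -36*36 = -1296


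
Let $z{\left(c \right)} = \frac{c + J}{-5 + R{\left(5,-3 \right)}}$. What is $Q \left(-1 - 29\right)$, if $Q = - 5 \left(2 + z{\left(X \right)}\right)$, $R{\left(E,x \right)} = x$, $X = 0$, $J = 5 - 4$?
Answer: $\frac{1125}{4} \approx 281.25$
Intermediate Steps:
$J = 1$ ($J = 5 - 4 = 1$)
$z{\left(c \right)} = - \frac{1}{8} - \frac{c}{8}$ ($z{\left(c \right)} = \frac{c + 1}{-5 - 3} = \frac{1 + c}{-8} = \left(1 + c\right) \left(- \frac{1}{8}\right) = - \frac{1}{8} - \frac{c}{8}$)
$Q = - \frac{75}{8}$ ($Q = - 5 \left(2 - \frac{1}{8}\right) = \left(-5\right) \frac{15}{8} = - \frac{75}{8} \approx -9.375$)
$Q \left(-1 - 29\right) = - \frac{75 \left(-1 - 29\right)}{8} = \left(- \frac{75}{8}\right) \left(-30\right) = \frac{1125}{4}$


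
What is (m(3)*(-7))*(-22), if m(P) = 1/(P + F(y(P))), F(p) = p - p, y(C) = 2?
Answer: 154/3 ≈ 51.333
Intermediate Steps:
F(p) = 0
m(P) = 1/P (m(P) = 1/(P + 0) = 1/P)
(m(3)*(-7))*(-22) = (-7/3)*(-22) = ((⅓)*(-7))*(-22) = -7/3*(-22) = 154/3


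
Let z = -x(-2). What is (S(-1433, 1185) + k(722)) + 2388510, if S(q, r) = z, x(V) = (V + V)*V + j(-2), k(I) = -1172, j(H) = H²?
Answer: 2387326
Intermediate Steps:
x(V) = 4 + 2*V² (x(V) = (V + V)*V + (-2)² = (2*V)*V + 4 = 2*V² + 4 = 4 + 2*V²)
z = -12 (z = -(4 + 2*(-2)²) = -(4 + 2*4) = -(4 + 8) = -1*12 = -12)
S(q, r) = -12
(S(-1433, 1185) + k(722)) + 2388510 = (-12 - 1172) + 2388510 = -1184 + 2388510 = 2387326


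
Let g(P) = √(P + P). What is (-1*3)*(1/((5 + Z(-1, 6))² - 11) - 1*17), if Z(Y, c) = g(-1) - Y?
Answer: 18*(-65*I + 34*√2)/(-23*I + 12*√2) ≈ 50.916 + 0.062315*I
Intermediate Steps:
g(P) = √2*√P (g(P) = √(2*P) = √2*√P)
Z(Y, c) = -Y + I*√2 (Z(Y, c) = √2*√(-1) - Y = √2*I - Y = I*√2 - Y = -Y + I*√2)
(-1*3)*(1/((5 + Z(-1, 6))² - 11) - 1*17) = (-1*3)*(1/((5 + (-1*(-1) + I*√2))² - 11) - 1*17) = -3*(1/((5 + (1 + I*√2))² - 11) - 17) = -3*(1/((6 + I*√2)² - 11) - 17) = -3*(1/(-11 + (6 + I*√2)²) - 17) = -3*(-17 + 1/(-11 + (6 + I*√2)²)) = 51 - 3/(-11 + (6 + I*√2)²)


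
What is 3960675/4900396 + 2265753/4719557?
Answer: 29795718359163/23127698244572 ≈ 1.2883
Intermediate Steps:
3960675/4900396 + 2265753/4719557 = 29795718359163/23127698244572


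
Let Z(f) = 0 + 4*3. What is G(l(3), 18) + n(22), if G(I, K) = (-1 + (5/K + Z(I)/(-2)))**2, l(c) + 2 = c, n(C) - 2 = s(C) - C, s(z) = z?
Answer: 15289/324 ≈ 47.188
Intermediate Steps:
Z(f) = 12 (Z(f) = 0 + 12 = 12)
n(C) = 2 (n(C) = 2 + (C - C) = 2 + 0 = 2)
l(c) = -2 + c
G(I, K) = (-7 + 5/K)**2 (G(I, K) = (-1 + (5/K + 12/(-2)))**2 = (-1 + (5/K + 12*(-1/2)))**2 = (-1 + (5/K - 6))**2 = (-1 + (-6 + 5/K))**2 = (-7 + 5/K)**2)
G(l(3), 18) + n(22) = (-5 + 7*18)**2/18**2 + 2 = (-5 + 126)**2/324 + 2 = (1/324)*121**2 + 2 = (1/324)*14641 + 2 = 14641/324 + 2 = 15289/324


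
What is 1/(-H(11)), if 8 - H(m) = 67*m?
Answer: 1/729 ≈ 0.0013717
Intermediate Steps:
H(m) = 8 - 67*m
1/(-H(11)) = 1/(-(8 - 67*11)) = 1/(-(8 - 737)) = 1/(-1*(-729)) = 1/729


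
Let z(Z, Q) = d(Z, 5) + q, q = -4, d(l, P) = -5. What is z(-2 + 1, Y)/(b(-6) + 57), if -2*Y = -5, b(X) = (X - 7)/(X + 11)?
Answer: -45/272 ≈ -0.16544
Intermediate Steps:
b(X) = (-7 + X)/(11 + X)
Y = 5/2 (Y = -½*(-5) = 5/2 ≈ 2.5000)
z(Z, Q) = -9 (z(Z, Q) = -5 - 4 = -9)
z(-2 + 1, Y)/(b(-6) + 57) = -9/((-7 - 6)/(11 - 6) + 57) = -9/(-13/5 + 57) = -9/(272/5) = (5/272)*(-9) = -45/272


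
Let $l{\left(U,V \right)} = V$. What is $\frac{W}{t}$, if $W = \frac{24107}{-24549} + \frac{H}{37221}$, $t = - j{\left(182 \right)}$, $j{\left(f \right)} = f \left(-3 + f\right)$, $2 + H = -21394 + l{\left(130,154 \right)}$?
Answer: $\frac{24890465}{522241531266} \approx 4.7661 \cdot 10^{-5}$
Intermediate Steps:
$H = -21242$ ($H = -2 + \left(-21394 + 154\right) = -2 - 21240 = -21242$)
$t = -32578$ ($t = - 182 \left(-3 + 182\right) = - 182 \cdot 179 = \left(-1\right) 32578 = -32578$)
$W = - \frac{24890465}{16030497}$ ($W = \frac{24107}{-24549} - \frac{21242}{37221} = 24107 \left(- \frac{1}{24549}\right) - \frac{1118}{1959} = - \frac{24107}{24549} - \frac{1118}{1959} = - \frac{24890465}{16030497} \approx -1.5527$)
$\frac{W}{t} = - \frac{24890465}{16030497 \left(-32578\right)} = \left(- \frac{24890465}{16030497}\right) \left(- \frac{1}{32578}\right) = \frac{24890465}{522241531266}$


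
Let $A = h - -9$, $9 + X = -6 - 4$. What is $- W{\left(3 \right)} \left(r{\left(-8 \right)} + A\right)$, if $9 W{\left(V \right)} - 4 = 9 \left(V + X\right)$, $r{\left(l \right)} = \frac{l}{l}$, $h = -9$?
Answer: $\frac{140}{9} \approx 15.556$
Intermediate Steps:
$X = -19$ ($X = -9 - 10 = -19$)
$r{\left(l \right)} = 1$
$A = 0$ ($A = -9 - -9 = -9 + 9 = 0$)
$W{\left(V \right)} = - \frac{167}{9} + V$ ($W{\left(V \right)} = \frac{4}{9} + \frac{9 \left(V - 19\right)}{9} = \frac{4}{9} + \frac{9 \left(-19 + V\right)}{9} = \frac{4}{9} + \frac{-171 + 9 V}{9} = \frac{4}{9} + \left(-19 + V\right) = - \frac{167}{9} + V$)
$- W{\left(3 \right)} \left(r{\left(-8 \right)} + A\right) = - (- \frac{167}{9} + 3) \left(1 + 0\right) = \left(-1\right) \left(- \frac{140}{9}\right) 1 = \frac{140}{9} \cdot 1 = \frac{140}{9}$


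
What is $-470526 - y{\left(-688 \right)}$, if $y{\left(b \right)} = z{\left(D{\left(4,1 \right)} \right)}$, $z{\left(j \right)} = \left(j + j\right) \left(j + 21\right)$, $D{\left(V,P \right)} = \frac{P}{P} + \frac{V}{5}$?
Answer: $- \frac{11765202}{25} \approx -4.7061 \cdot 10^{5}$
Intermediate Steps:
$D{\left(V,P \right)} = 1 + \frac{V}{5}$ ($D{\left(V,P \right)} = 1 + V \frac{1}{5} = 1 + \frac{V}{5}$)
$z{\left(j \right)} = 2 j \left(21 + j\right)$
$y{\left(b \right)} = \frac{2052}{25}$ ($y{\left(b \right)} = 2 \left(1 + \frac{1}{5} \cdot 4\right) \left(21 + \left(1 + \frac{1}{5} \cdot 4\right)\right) = 2 \left(1 + \frac{4}{5}\right) \left(21 + \left(1 + \frac{4}{5}\right)\right) = 2 \cdot \frac{9}{5} \left(21 + \frac{9}{5}\right) = 2 \cdot \frac{9}{5} \cdot \frac{114}{5} = \frac{2052}{25}$)
$-470526 - y{\left(-688 \right)} = -470526 - \frac{2052}{25} = - \frac{11765202}{25}$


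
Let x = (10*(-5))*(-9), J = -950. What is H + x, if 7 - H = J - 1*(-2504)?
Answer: -1097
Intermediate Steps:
H = -1547 (H = 7 - (-950 - 1*(-2504)) = 7 - (-950 + 2504) = 7 - 1*1554 = 7 - 1554 = -1547)
x = 450 (x = -50*(-9) = 450)
H + x = -1547 + 450 = -1097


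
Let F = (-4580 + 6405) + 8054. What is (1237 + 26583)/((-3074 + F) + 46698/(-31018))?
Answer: 107865095/26378849 ≈ 4.0891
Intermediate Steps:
F = 9879 (F = 1825 + 8054 = 9879)
(1237 + 26583)/((-3074 + F) + 46698/(-31018)) = (1237 + 26583)/((-3074 + 9879) + 46698/(-31018)) = 27820/(6805 + 46698*(-1/31018)) = 27820/(6805 - 23349/15509) = 27820/(105515396/15509) = 27820*(15509/105515396) = 107865095/26378849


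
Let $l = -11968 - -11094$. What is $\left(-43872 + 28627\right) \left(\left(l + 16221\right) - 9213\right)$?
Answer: $-93512830$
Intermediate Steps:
$l = -874$ ($l = -11968 + 11094 = -874$)
$\left(-43872 + 28627\right) \left(\left(l + 16221\right) - 9213\right) = \left(-43872 + 28627\right) \left(\left(-874 + 16221\right) - 9213\right) = - 15245 \left(15347 - 9213\right) = \left(-15245\right) 6134 = -93512830$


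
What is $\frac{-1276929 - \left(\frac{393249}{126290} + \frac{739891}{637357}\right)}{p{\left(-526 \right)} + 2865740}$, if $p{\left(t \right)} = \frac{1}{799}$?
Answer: $- \frac{82123359397401977747}{184304223814608633330} \approx -0.44559$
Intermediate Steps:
$p{\left(t \right)} = \frac{1}{799}$
$\frac{-1276929 - \left(\frac{393249}{126290} + \frac{739891}{637357}\right)}{p{\left(-526 \right)} + 2865740} = \frac{-1276929 - \left(\frac{393249}{126290} + \frac{739891}{637357}\right)}{\frac{1}{799} + 2865740} = \frac{-1276929 - \frac{344080837283}{80491815530}}{\frac{2289726261}{799}} = \left(-1276929 - \frac{344080837283}{80491815530}\right) \frac{799}{2289726261} = \left(- \frac{102782677593744653}{80491815530}\right) \frac{799}{2289726261} = - \frac{82123359397401977747}{184304223814608633330}$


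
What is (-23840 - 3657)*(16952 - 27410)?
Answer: 287563626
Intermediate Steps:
(-23840 - 3657)*(16952 - 27410) = -27497*(-10458) = 287563626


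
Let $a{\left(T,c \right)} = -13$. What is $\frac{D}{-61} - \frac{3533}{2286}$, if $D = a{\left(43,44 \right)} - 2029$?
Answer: $\frac{4452499}{139446} \approx 31.93$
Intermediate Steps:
$D = -2042$ ($D = -13 - 2029 = -2042$)
$\frac{D}{-61} - \frac{3533}{2286} = - \frac{2042}{-61} - \frac{3533}{2286} = \left(-2042\right) \left(- \frac{1}{61}\right) - \frac{3533}{2286} = \frac{2042}{61} - \frac{3533}{2286} = \frac{4452499}{139446}$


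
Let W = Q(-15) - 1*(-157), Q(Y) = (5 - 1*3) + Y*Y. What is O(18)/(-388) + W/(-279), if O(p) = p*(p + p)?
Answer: -27482/9021 ≈ -3.0464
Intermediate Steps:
O(p) = 2*p² (O(p) = p*(2*p) = 2*p²)
Q(Y) = 2 + Y² (Q(Y) = (5 - 3) + Y² = 2 + Y²)
W = 384 (W = (2 + (-15)²) - 1*(-157) = (2 + 225) + 157 = 227 + 157 = 384)
O(18)/(-388) + W/(-279) = (2*18²)/(-388) + 384/(-279) = (2*324)*(-1/388) + 384*(-1/279) = 648*(-1/388) - 128/93 = -162/97 - 128/93 = -27482/9021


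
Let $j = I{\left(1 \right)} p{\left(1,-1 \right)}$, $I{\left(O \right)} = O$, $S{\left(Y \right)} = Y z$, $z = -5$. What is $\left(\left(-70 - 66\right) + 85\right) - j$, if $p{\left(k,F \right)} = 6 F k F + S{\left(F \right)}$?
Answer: $-62$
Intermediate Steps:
$S{\left(Y \right)} = - 5 Y$ ($S{\left(Y \right)} = Y \left(-5\right) = - 5 Y$)
$p{\left(k,F \right)} = - 5 F + 6 k F^{2}$ ($p{\left(k,F \right)} = 6 F k F - 5 F = 6 k F^{2} - 5 F = - 5 F + 6 k F^{2}$)
$j = 11$ ($j = 1 \left(- (-5 + 6 \left(-1\right) 1)\right) = 1 \left(- (-5 - 6)\right) = 1 \left(\left(-1\right) \left(-11\right)\right) = 1 \cdot 11 = 11$)
$\left(\left(-70 - 66\right) + 85\right) - j = \left(\left(-70 - 66\right) + 85\right) - 11 = \left(-136 + 85\right) - 11 = -51 - 11 = -62$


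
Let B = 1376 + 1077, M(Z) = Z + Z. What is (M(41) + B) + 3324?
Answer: 5859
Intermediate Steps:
M(Z) = 2*Z
B = 2453
(M(41) + B) + 3324 = (2*41 + 2453) + 3324 = (82 + 2453) + 3324 = 2535 + 3324 = 5859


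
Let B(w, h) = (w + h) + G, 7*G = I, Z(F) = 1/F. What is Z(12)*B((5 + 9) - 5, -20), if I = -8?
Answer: -85/84 ≈ -1.0119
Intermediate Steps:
Z(F) = 1/F
G = -8/7 (G = (1/7)*(-8) = -8/7 ≈ -1.1429)
B(w, h) = -8/7 + h + w (B(w, h) = (w + h) - 8/7 = (h + w) - 8/7 = -8/7 + h + w)
Z(12)*B((5 + 9) - 5, -20) = (-8/7 - 20 + ((5 + 9) - 5))/12 = (-8/7 - 20 + (14 - 5))/12 = (-8/7 - 20 + 9)/12 = (1/12)*(-85/7) = -85/84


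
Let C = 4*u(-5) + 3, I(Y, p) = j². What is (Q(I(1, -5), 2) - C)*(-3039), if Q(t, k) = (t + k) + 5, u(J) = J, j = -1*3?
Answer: -100287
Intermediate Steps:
j = -3
I(Y, p) = 9 (I(Y, p) = (-3)² = 9)
C = -17 (C = 4*(-5) + 3 = -20 + 3 = -17)
Q(t, k) = 5 + k + t (Q(t, k) = (k + t) + 5 = 5 + k + t)
(Q(I(1, -5), 2) - C)*(-3039) = ((5 + 2 + 9) - 1*(-17))*(-3039) = (16 + 17)*(-3039) = 33*(-3039) = -100287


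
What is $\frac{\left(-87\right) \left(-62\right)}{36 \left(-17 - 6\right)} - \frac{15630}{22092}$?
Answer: $- \frac{917402}{127029} \approx -7.222$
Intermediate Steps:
$\frac{\left(-87\right) \left(-62\right)}{36 \left(-17 - 6\right)} - \frac{15630}{22092} = \frac{5394}{36 \left(-23\right)} - \frac{2605}{3682} = \frac{5394}{-828} - \frac{2605}{3682} = 5394 \left(- \frac{1}{828}\right) - \frac{2605}{3682} = - \frac{899}{138} - \frac{2605}{3682} = - \frac{917402}{127029}$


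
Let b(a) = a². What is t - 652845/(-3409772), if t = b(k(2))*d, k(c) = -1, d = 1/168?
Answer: 28271933/143210424 ≈ 0.19742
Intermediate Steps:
d = 1/168 ≈ 0.0059524
t = 1/168 (t = (-1)²*(1/168) = 1*(1/168) = 1/168 ≈ 0.0059524)
t - 652845/(-3409772) = 1/168 - 652845/(-3409772) = 1/168 - 652845*(-1)/3409772 = 1/168 - 1*(-652845/3409772) = 1/168 + 652845/3409772 = 28271933/143210424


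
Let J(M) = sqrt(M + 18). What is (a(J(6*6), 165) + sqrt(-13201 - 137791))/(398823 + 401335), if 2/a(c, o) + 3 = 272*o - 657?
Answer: 1/17691493380 + 2*I*sqrt(9437)/400079 ≈ 5.6524e-11 + 0.00048563*I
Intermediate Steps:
J(M) = sqrt(18 + M)
a(c, o) = 2/(-660 + 272*o) (a(c, o) = 2/(-3 + (272*o - 657)) = 2/(-3 + (-657 + 272*o)) = 2/(-660 + 272*o))
(a(J(6*6), 165) + sqrt(-13201 - 137791))/(398823 + 401335) = (1/(2*(-165 + 68*165)) + sqrt(-13201 - 137791))/(398823 + 401335) = (1/(2*(-165 + 11220)) + sqrt(-150992))/800158 = ((1/2)/11055 + 4*I*sqrt(9437))*(1/800158) = ((1/2)*(1/11055) + 4*I*sqrt(9437))*(1/800158) = (1/22110 + 4*I*sqrt(9437))*(1/800158) = 1/17691493380 + 2*I*sqrt(9437)/400079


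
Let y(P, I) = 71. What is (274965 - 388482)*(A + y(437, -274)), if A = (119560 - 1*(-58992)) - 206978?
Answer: 3218774535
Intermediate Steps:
A = -28426 (A = (119560 + 58992) - 206978 = 178552 - 206978 = -28426)
(274965 - 388482)*(A + y(437, -274)) = (274965 - 388482)*(-28426 + 71) = -113517*(-28355) = 3218774535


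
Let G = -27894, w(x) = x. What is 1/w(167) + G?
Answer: -4658297/167 ≈ -27894.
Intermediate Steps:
1/w(167) + G = 1/167 - 27894 = -4658297/167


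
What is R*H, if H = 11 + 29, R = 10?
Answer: 400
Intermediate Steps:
H = 40
R*H = 10*40 = 400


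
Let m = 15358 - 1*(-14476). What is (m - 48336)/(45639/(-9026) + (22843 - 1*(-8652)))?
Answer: -166999052/284228231 ≈ -0.58755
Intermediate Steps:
m = 29834 (m = 15358 + 14476 = 29834)
(m - 48336)/(45639/(-9026) + (22843 - 1*(-8652))) = (29834 - 48336)/(45639/(-9026) + (22843 - 1*(-8652))) = -18502/(45639*(-1/9026) + (22843 + 8652)) = -18502/(-45639/9026 + 31495) = -18502/284228231/9026 = -18502*9026/284228231 = -166999052/284228231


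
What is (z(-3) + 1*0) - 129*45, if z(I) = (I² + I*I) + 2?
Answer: -5785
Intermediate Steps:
z(I) = 2 + 2*I² (z(I) = (I² + I²) + 2 = 2*I² + 2 = 2 + 2*I²)
(z(-3) + 1*0) - 129*45 = ((2 + 2*(-3)²) + 1*0) - 129*45 = ((2 + 2*9) + 0) - 5805 = ((2 + 18) + 0) - 5805 = (20 + 0) - 5805 = 20 - 5805 = -5785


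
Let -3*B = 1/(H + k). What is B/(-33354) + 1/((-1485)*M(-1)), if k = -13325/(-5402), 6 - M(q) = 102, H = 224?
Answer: 760390483/107723571230880 ≈ 7.0587e-6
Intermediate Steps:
M(q) = -96 (M(q) = 6 - 1*102 = 6 - 102 = -96)
k = 13325/5402 (k = -13325*(-1/5402) = 13325/5402 ≈ 2.4667)
B = -5402/3670119 (B = -1/(3*(224 + 13325/5402)) = -1/(3*1223373/5402) = -1/3*5402/1223373 = -5402/3670119 ≈ -0.0014719)
B/(-33354) + 1/((-1485)*M(-1)) = -5402/3670119/(-33354) + 1/(-1485*(-96)) = -5402/3670119*(-1/33354) - 1/1485*(-1/96) = 2701/61206574563 + 1/142560 = 760390483/107723571230880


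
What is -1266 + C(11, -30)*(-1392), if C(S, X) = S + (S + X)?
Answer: 9870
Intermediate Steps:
C(S, X) = X + 2*S
-1266 + C(11, -30)*(-1392) = -1266 + (-30 + 2*11)*(-1392) = -1266 + (-30 + 22)*(-1392) = -1266 - 8*(-1392) = -1266 + 11136 = 9870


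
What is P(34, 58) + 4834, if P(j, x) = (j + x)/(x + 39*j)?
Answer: 1672587/346 ≈ 4834.1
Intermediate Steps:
P(j, x) = (j + x)/(x + 39*j)
P(34, 58) + 4834 = (34 + 58)/(58 + 39*34) + 4834 = 92/(58 + 1326) + 4834 = 92/1384 + 4834 = (1/1384)*92 + 4834 = 23/346 + 4834 = 1672587/346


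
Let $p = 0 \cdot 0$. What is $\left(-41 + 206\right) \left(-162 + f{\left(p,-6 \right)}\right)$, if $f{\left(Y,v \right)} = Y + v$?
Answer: $-27720$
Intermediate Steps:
$p = 0$
$\left(-41 + 206\right) \left(-162 + f{\left(p,-6 \right)}\right) = \left(-41 + 206\right) \left(-162 + \left(0 - 6\right)\right) = 165 \left(-162 - 6\right) = 165 \left(-168\right) = -27720$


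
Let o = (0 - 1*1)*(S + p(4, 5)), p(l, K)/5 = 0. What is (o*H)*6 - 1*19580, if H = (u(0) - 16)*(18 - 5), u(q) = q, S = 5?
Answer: -13340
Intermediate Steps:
p(l, K) = 0 (p(l, K) = 5*0 = 0)
H = -208 (H = (0 - 16)*(18 - 5) = -16*13 = -208)
o = -5 (o = (0 - 1*1)*(5 + 0) = (0 - 1)*5 = -1*5 = -5)
(o*H)*6 - 1*19580 = -5*(-208)*6 - 1*19580 = 1040*6 - 19580 = 6240 - 19580 = -13340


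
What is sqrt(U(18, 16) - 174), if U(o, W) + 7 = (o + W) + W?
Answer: I*sqrt(131) ≈ 11.446*I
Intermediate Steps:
U(o, W) = -7 + o + 2*W (U(o, W) = -7 + ((o + W) + W) = -7 + ((W + o) + W) = -7 + (o + 2*W) = -7 + o + 2*W)
sqrt(U(18, 16) - 174) = sqrt((-7 + 18 + 2*16) - 174) = sqrt((-7 + 18 + 32) - 174) = sqrt(43 - 174) = sqrt(-131) = I*sqrt(131)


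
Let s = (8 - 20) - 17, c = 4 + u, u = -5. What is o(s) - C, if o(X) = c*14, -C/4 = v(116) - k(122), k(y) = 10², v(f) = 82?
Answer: -86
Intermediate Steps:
c = -1 (c = 4 - 5 = -1)
k(y) = 100
s = -29 (s = -12 - 17 = -29)
C = 72 (C = -4*(82 - 1*100) = -4*(82 - 100) = -4*(-18) = 72)
o(X) = -14 (o(X) = -1*14 = -14)
o(s) - C = -14 - 1*72 = -14 - 72 = -86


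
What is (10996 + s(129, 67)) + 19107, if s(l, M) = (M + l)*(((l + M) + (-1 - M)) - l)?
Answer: 29907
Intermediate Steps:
s(l, M) = -M - l (s(l, M) = (M + l)*(((M + l) + (-1 - M)) - l) = (M + l)*((-1 + l) - l) = (M + l)*(-1) = -M - l)
(10996 + s(129, 67)) + 19107 = (10996 + (-1*67 - 1*129)) + 19107 = (10996 + (-67 - 129)) + 19107 = (10996 - 196) + 19107 = 10800 + 19107 = 29907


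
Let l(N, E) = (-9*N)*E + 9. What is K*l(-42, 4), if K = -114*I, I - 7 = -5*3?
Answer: 1387152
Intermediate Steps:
I = -8 (I = 7 - 5*3 = 7 - 15 = -8)
K = 912 (K = -114*(-8) = 912)
l(N, E) = 9 - 9*E*N (l(N, E) = -9*E*N + 9 = 9 - 9*E*N)
K*l(-42, 4) = 912*(9 - 9*4*(-42)) = 912*(9 + 1512) = 912*1521 = 1387152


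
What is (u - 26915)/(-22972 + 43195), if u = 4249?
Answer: -3238/2889 ≈ -1.1208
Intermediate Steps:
(u - 26915)/(-22972 + 43195) = (4249 - 26915)/(-22972 + 43195) = -22666/20223 = -22666*1/20223 = -3238/2889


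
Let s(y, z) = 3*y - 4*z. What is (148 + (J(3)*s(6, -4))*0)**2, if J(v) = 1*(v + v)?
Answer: 21904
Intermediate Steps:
J(v) = 2*v (J(v) = 1*(2*v) = 2*v)
s(y, z) = -4*z + 3*y
(148 + (J(3)*s(6, -4))*0)**2 = (148 + ((2*3)*(-4*(-4) + 3*6))*0)**2 = (148 + (6*(16 + 18))*0)**2 = (148 + (6*34)*0)**2 = (148 + 204*0)**2 = (148 + 0)**2 = 148**2 = 21904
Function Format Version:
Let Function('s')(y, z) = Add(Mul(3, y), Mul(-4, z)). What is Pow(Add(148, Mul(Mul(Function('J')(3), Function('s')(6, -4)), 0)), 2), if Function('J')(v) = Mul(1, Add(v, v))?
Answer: 21904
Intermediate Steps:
Function('J')(v) = Mul(2, v) (Function('J')(v) = Mul(1, Mul(2, v)) = Mul(2, v))
Function('s')(y, z) = Add(Mul(-4, z), Mul(3, y))
Pow(Add(148, Mul(Mul(Function('J')(3), Function('s')(6, -4)), 0)), 2) = Pow(Add(148, Mul(Mul(Mul(2, 3), Add(Mul(-4, -4), Mul(3, 6))), 0)), 2) = Pow(Add(148, Mul(Mul(6, Add(16, 18)), 0)), 2) = Pow(Add(148, Mul(Mul(6, 34), 0)), 2) = Pow(Add(148, Mul(204, 0)), 2) = Pow(Add(148, 0), 2) = Pow(148, 2) = 21904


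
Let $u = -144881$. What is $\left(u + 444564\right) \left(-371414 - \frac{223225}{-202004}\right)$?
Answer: $- \frac{22484283605033373}{202004} \approx -1.1131 \cdot 10^{11}$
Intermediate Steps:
$\left(u + 444564\right) \left(-371414 - \frac{223225}{-202004}\right) = \left(-144881 + 444564\right) \left(-371414 - \frac{223225}{-202004}\right) = 299683 \left(-371414 - - \frac{223225}{202004}\right) = 299683 \left(-371414 + \frac{223225}{202004}\right) = 299683 \left(- \frac{75026890431}{202004}\right) = - \frac{22484283605033373}{202004}$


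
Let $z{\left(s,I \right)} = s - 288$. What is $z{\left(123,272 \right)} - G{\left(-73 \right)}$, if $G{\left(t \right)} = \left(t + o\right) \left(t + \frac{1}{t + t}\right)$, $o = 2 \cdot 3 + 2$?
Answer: $- \frac{716925}{146} \approx -4910.4$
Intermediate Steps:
$o = 8$ ($o = 6 + 2 = 8$)
$z{\left(s,I \right)} = -288 + s$
$G{\left(t \right)} = \left(8 + t\right) \left(t + \frac{1}{2 t}\right)$ ($G{\left(t \right)} = \left(t + 8\right) \left(t + \frac{1}{t + t}\right) = \left(8 + t\right) \left(t + \frac{1}{2 t}\right)$)
$z{\left(123,272 \right)} - G{\left(-73 \right)} = \left(-288 + 123\right) - \left(\frac{1}{2} + \left(-73\right)^{2} + \frac{4}{-73} + 8 \left(-73\right)\right) = -165 - \left(\frac{1}{2} + 5329 + 4 \left(- \frac{1}{73}\right) - 584\right) = -165 - \left(\frac{1}{2} + 5329 - \frac{4}{73} - 584\right) = -165 - \frac{692835}{146} = - \frac{716925}{146}$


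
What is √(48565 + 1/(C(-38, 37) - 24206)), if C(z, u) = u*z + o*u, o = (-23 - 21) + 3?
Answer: 2*√8935749233259/27129 ≈ 220.37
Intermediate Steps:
o = -41 (o = -44 + 3 = -41)
C(z, u) = -41*u + u*z (C(z, u) = u*z - 41*u = -41*u + u*z)
√(48565 + 1/(C(-38, 37) - 24206)) = √(48565 + 1/(37*(-41 - 38) - 24206)) = √(48565 + 1/(37*(-79) - 24206)) = √(48565 + 1/(-2923 - 24206)) = √(48565 + 1/(-27129)) = √(48565 - 1/27129) = √(1317519884/27129) = 2*√8935749233259/27129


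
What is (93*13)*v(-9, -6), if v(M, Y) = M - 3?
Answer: -14508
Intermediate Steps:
v(M, Y) = -3 + M
(93*13)*v(-9, -6) = (93*13)*(-3 - 9) = 1209*(-12) = -14508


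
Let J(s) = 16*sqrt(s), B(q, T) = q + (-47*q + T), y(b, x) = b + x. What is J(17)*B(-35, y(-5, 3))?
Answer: 25728*sqrt(17) ≈ 1.0608e+5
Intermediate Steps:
B(q, T) = T - 46*q (B(q, T) = q + (T - 47*q) = T - 46*q)
J(17)*B(-35, y(-5, 3)) = (16*sqrt(17))*((-5 + 3) - 46*(-35)) = (16*sqrt(17))*(-2 + 1610) = (16*sqrt(17))*1608 = 25728*sqrt(17)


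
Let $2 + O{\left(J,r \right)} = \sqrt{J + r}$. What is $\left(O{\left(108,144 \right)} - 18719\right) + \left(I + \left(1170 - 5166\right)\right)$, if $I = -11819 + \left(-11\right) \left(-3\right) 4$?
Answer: $-34404 + 6 \sqrt{7} \approx -34388.0$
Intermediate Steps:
$O{\left(J,r \right)} = -2 + \sqrt{J + r}$
$I = -11687$ ($I = -11819 + 33 \cdot 4 = -11819 + 132 = -11687$)
$\left(O{\left(108,144 \right)} - 18719\right) + \left(I + \left(1170 - 5166\right)\right) = \left(\left(-2 + \sqrt{108 + 144}\right) - 18719\right) + \left(-11687 + \left(1170 - 5166\right)\right) = \left(\left(-2 + \sqrt{252}\right) - 18719\right) + \left(-11687 + \left(1170 - 5166\right)\right) = \left(\left(-2 + 6 \sqrt{7}\right) - 18719\right) - 15683 = \left(-18721 + 6 \sqrt{7}\right) - 15683 = -34404 + 6 \sqrt{7}$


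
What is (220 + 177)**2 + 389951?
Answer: 547560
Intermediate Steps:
(220 + 177)**2 + 389951 = 397**2 + 389951 = 157609 + 389951 = 547560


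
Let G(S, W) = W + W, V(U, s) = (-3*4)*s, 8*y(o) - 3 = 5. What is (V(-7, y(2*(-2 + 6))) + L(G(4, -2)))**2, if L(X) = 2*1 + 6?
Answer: 16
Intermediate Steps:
y(o) = 1 (y(o) = 3/8 + (1/8)*5 = 3/8 + 5/8 = 1)
V(U, s) = -12*s
G(S, W) = 2*W
L(X) = 8 (L(X) = 2 + 6 = 8)
(V(-7, y(2*(-2 + 6))) + L(G(4, -2)))**2 = (-12*1 + 8)**2 = (-12 + 8)**2 = (-4)**2 = 16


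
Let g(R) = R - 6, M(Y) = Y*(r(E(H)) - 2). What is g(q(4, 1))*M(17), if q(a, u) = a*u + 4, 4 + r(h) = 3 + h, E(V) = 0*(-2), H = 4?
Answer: -102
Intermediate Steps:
E(V) = 0
r(h) = -1 + h (r(h) = -4 + (3 + h) = -1 + h)
q(a, u) = 4 + a*u
M(Y) = -3*Y (M(Y) = Y*((-1 + 0) - 2) = Y*(-1 - 2) = Y*(-3) = -3*Y)
g(R) = -6 + R
g(q(4, 1))*M(17) = (-6 + (4 + 4*1))*(-3*17) = (-6 + (4 + 4))*(-51) = (-6 + 8)*(-51) = 2*(-51) = -102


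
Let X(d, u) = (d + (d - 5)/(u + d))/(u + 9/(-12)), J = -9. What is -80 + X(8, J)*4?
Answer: -3200/39 ≈ -82.051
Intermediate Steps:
X(d, u) = (d + (-5 + d)/(d + u))/(-3/4 + u) (X(d, u) = (d + (-5 + d)/(d + u))/(u + 9*(-1/12)) = (d + (-5 + d)/(d + u))/(u - 3/4) = (d + (-5 + d)/(d + u))/(-3/4 + u))
-80 + X(8, J)*4 = -80 + (4*(-5 + 8 + 8**2 + 8*(-9))/(-3*8 - 3*(-9) + 4*(-9)**2 + 4*8*(-9)))*4 = -80 + (4*(-5 + 8 + 64 - 72)/(-24 + 27 + 4*81 - 288))*4 = -80 + (4*(-5)/(-24 + 27 + 324 - 288))*4 = -80 + (4*(-5)/39)*4 = -80 + (4*(1/39)*(-5))*4 = -80 - 20/39*4 = -80 - 80/39 = -3200/39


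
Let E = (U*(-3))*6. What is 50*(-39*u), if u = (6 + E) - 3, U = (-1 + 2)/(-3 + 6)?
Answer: 5850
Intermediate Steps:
U = ⅓ (U = 1/3 = 1*(⅓) = ⅓ ≈ 0.33333)
E = -6 (E = ((⅓)*(-3))*6 = -1*6 = -6)
u = -3 (u = (6 - 6) - 3 = 0 - 3 = -3)
50*(-39*u) = 50*(-39*(-3)) = 50*117 = 5850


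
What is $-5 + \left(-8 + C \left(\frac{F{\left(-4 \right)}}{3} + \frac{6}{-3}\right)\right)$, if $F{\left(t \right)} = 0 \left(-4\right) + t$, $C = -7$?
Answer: $\frac{31}{3} \approx 10.333$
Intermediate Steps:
$F{\left(t \right)} = t$ ($F{\left(t \right)} = 0 + t = t$)
$-5 + \left(-8 + C \left(\frac{F{\left(-4 \right)}}{3} + \frac{6}{-3}\right)\right) = -5 - \left(8 + 7 \left(- \frac{4}{3} + \frac{6}{-3}\right)\right) = -5 - \left(8 + 7 \left(\left(-4\right) \frac{1}{3} + 6 \left(- \frac{1}{3}\right)\right)\right) = -5 - \left(8 + 7 \left(- \frac{4}{3} - 2\right)\right) = -5 - - \frac{46}{3} = -5 + \left(-8 + \frac{70}{3}\right) = -5 + \frac{46}{3} = \frac{31}{3}$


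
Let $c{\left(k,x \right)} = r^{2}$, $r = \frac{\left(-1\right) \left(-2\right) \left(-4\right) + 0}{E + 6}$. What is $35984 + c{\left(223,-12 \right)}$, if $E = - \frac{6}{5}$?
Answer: $\frac{323881}{9} \approx 35987.0$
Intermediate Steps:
$E = - \frac{6}{5}$ ($E = \left(-6\right) \frac{1}{5} = - \frac{6}{5} \approx -1.2$)
$r = - \frac{5}{3}$ ($r = \frac{\left(-1\right) \left(-2\right) \left(-4\right) + 0}{- \frac{6}{5} + 6} = \frac{2 \left(-4\right) + 0}{\frac{24}{5}} = \left(-8 + 0\right) \frac{5}{24} = \left(-8\right) \frac{5}{24} = - \frac{5}{3} \approx -1.6667$)
$c{\left(k,x \right)} = \frac{25}{9}$ ($c{\left(k,x \right)} = \left(- \frac{5}{3}\right)^{2} = \frac{25}{9}$)
$35984 + c{\left(223,-12 \right)} = 35984 + \frac{25}{9} = \frac{323881}{9}$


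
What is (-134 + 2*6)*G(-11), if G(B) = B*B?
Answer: -14762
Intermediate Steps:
G(B) = B**2
(-134 + 2*6)*G(-11) = (-134 + 2*6)*(-11)**2 = (-134 + 12)*121 = -122*121 = -14762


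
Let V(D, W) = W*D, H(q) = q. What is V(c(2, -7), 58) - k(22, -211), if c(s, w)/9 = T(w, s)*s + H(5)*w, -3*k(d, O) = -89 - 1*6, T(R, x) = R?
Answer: -76829/3 ≈ -25610.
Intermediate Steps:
k(d, O) = 95/3 (k(d, O) = -(-89 - 1*6)/3 = -(-89 - 6)/3 = -⅓*(-95) = 95/3)
c(s, w) = 45*w + 9*s*w (c(s, w) = 9*(w*s + 5*w) = 9*(s*w + 5*w) = 9*(5*w + s*w) = 45*w + 9*s*w)
V(D, W) = D*W
V(c(2, -7), 58) - k(22, -211) = (9*(-7)*(5 + 2))*58 - 1*95/3 = (9*(-7)*7)*58 - 95/3 = -441*58 - 95/3 = -25578 - 95/3 = -76829/3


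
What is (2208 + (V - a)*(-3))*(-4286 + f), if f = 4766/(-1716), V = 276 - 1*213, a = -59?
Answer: -1129689697/143 ≈ -7.8999e+6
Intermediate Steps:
V = 63 (V = 276 - 213 = 63)
f = -2383/858 (f = 4766*(-1/1716) = -2383/858 ≈ -2.7774)
(2208 + (V - a)*(-3))*(-4286 + f) = (2208 + (63 - 1*(-59))*(-3))*(-4286 - 2383/858) = (2208 + (63 + 59)*(-3))*(-3679771/858) = (2208 + 122*(-3))*(-3679771/858) = (2208 - 366)*(-3679771/858) = 1842*(-3679771/858) = -1129689697/143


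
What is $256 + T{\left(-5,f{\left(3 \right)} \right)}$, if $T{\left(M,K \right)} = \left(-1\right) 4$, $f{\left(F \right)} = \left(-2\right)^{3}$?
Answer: $252$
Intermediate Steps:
$f{\left(F \right)} = -8$
$T{\left(M,K \right)} = -4$
$256 + T{\left(-5,f{\left(3 \right)} \right)} = 256 - 4 = 252$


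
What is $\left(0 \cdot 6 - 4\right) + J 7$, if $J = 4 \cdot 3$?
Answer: $80$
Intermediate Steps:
$J = 12$
$\left(0 \cdot 6 - 4\right) + J 7 = \left(0 \cdot 6 - 4\right) + 12 \cdot 7 = \left(0 - 4\right) + 84 = -4 + 84 = 80$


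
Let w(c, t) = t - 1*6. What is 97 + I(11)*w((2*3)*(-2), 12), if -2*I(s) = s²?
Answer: -266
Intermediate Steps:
w(c, t) = -6 + t (w(c, t) = t - 6 = -6 + t)
I(s) = -s²/2
97 + I(11)*w((2*3)*(-2), 12) = 97 + (-½*11²)*(-6 + 12) = 97 - ½*121*6 = 97 - 121/2*6 = 97 - 363 = -266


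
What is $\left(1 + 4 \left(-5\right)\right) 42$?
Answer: $-798$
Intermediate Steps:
$\left(1 + 4 \left(-5\right)\right) 42 = \left(1 - 20\right) 42 = \left(-19\right) 42 = -798$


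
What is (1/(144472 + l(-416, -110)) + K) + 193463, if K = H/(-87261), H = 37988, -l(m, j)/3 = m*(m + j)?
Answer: 8643044107988219/44675537736 ≈ 1.9346e+5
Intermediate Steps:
l(m, j) = -3*m*(j + m) (l(m, j) = -3*m*(m + j) = -3*m*(j + m))
K = -37988/87261 (K = 37988/(-87261) = 37988*(-1/87261) = -37988/87261 ≈ -0.43534)
(1/(144472 + l(-416, -110)) + K) + 193463 = (1/(144472 - 3*(-416)*(-110 - 416)) - 37988/87261) + 193463 = (1/(144472 - 3*(-416)*(-526)) - 37988/87261) + 193463 = (1/(144472 - 656448) - 37988/87261) + 193463 = (1/(-511976) - 37988/87261) + 193463 = (-1/511976 - 37988/87261) + 193463 = -19449031549/44675537736 + 193463 = 8643044107988219/44675537736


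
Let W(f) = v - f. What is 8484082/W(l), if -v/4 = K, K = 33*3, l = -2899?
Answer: 8484082/2503 ≈ 3389.6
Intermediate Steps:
K = 99
v = -396 (v = -4*99 = -396)
W(f) = -396 - f
8484082/W(l) = 8484082/(-396 - 1*(-2899)) = 8484082/(-396 + 2899) = 8484082/2503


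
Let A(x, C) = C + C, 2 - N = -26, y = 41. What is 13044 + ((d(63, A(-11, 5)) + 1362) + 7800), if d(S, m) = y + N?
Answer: 22275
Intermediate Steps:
N = 28 (N = 2 - 1*(-26) = 2 + 26 = 28)
A(x, C) = 2*C
d(S, m) = 69 (d(S, m) = 41 + 28 = 69)
13044 + ((d(63, A(-11, 5)) + 1362) + 7800) = 13044 + ((69 + 1362) + 7800) = 13044 + (1431 + 7800) = 13044 + 9231 = 22275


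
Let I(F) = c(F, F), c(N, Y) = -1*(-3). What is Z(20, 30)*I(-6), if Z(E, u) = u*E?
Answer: 1800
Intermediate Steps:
Z(E, u) = E*u
c(N, Y) = 3
I(F) = 3
Z(20, 30)*I(-6) = (20*30)*3 = 600*3 = 1800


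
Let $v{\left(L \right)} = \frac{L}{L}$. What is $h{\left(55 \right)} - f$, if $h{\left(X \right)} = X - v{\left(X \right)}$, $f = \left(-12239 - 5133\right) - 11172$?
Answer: $28598$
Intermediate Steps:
$v{\left(L \right)} = 1$
$f = -28544$ ($f = \left(-12239 - 5133\right) - 11172 = -17372 - 11172 = -28544$)
$h{\left(X \right)} = -1 + X$ ($h{\left(X \right)} = X - 1 = -1 + X$)
$h{\left(55 \right)} - f = \left(-1 + 55\right) - -28544 = 54 + 28544 = 28598$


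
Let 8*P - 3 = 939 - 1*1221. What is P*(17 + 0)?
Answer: -4743/8 ≈ -592.88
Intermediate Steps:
P = -279/8 (P = 3/8 + (939 - 1*1221)/8 = 3/8 + (939 - 1221)/8 = 3/8 + (⅛)*(-282) = 3/8 - 141/4 = -279/8 ≈ -34.875)
P*(17 + 0) = -279*(17 + 0)/8 = -279/8*17 = -4743/8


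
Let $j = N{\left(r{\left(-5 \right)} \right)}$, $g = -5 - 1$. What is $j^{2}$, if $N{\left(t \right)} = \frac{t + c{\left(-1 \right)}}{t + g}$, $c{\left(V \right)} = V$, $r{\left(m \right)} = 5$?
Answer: $16$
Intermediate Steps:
$g = -6$ ($g = -5 - 1 = -6$)
$N{\left(t \right)} = \frac{-1 + t}{-6 + t}$ ($N{\left(t \right)} = \frac{t - 1}{t - 6} = \frac{-1 + t}{-6 + t}$)
$j = -4$ ($j = \frac{-1 + 5}{-6 + 5} = \frac{1}{-1} \cdot 4 = \left(-1\right) 4 = -4$)
$j^{2} = \left(-4\right)^{2} = 16$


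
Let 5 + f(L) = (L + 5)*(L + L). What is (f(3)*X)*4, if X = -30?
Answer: -5160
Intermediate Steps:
f(L) = -5 + 2*L*(5 + L) (f(L) = -5 + (L + 5)*(L + L) = -5 + (5 + L)*(2*L) = -5 + 2*L*(5 + L))
(f(3)*X)*4 = ((-5 + 2*3² + 10*3)*(-30))*4 = ((-5 + 2*9 + 30)*(-30))*4 = ((-5 + 18 + 30)*(-30))*4 = (43*(-30))*4 = -1290*4 = -5160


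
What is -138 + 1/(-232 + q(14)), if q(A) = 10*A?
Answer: -12697/92 ≈ -138.01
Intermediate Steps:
-138 + 1/(-232 + q(14)) = -138 + 1/(-232 + 10*14) = -138 + 1/(-232 + 140) = -138 + 1/(-92) = -138 - 1/92 = -12697/92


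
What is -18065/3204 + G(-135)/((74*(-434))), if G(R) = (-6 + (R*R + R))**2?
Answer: -262096919741/25724916 ≈ -10188.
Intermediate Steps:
G(R) = (-6 + R + R**2)**2 (G(R) = (-6 + (R**2 + R))**2 = (-6 + (R + R**2))**2 = (-6 + R + R**2)**2)
-18065/3204 + G(-135)/((74*(-434))) = -18065/3204 + (-6 - 135 + (-135)**2)**2/((74*(-434))) = -18065*1/3204 + (-6 - 135 + 18225)**2/(-32116) = -18065/3204 + 18084**2*(-1/32116) = -18065/3204 + 327031056*(-1/32116) = -18065/3204 - 81757764/8029 = -262096919741/25724916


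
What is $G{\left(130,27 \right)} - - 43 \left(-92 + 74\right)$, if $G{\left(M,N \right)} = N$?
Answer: $-747$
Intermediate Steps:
$G{\left(130,27 \right)} - - 43 \left(-92 + 74\right) = 27 - - 43 \left(-92 + 74\right) = 27 - \left(-43\right) \left(-18\right) = 27 - 774 = -747$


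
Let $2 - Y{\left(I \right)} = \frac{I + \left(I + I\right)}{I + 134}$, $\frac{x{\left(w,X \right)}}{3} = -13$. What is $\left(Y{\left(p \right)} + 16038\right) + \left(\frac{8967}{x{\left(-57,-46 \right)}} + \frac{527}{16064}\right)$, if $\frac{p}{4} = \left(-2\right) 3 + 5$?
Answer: $\frac{16508380559}{1044160} \approx 15810.0$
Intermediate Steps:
$p = -4$ ($p = 4 \left(\left(-2\right) 3 + 5\right) = 4 \left(-6 + 5\right) = 4 \left(-1\right) = -4$)
$x{\left(w,X \right)} = -39$ ($x{\left(w,X \right)} = 3 \left(-13\right) = -39$)
$Y{\left(I \right)} = 2 - \frac{3 I}{134 + I}$ ($Y{\left(I \right)} = 2 - \frac{I + \left(I + I\right)}{I + 134} = 2 - \frac{I + 2 I}{134 + I} = 2 - \frac{3 I}{134 + I}$)
$\left(Y{\left(p \right)} + 16038\right) + \left(\frac{8967}{x{\left(-57,-46 \right)}} + \frac{527}{16064}\right) = \left(\frac{268 - -4}{134 - 4} + 16038\right) + \left(\frac{8967}{-39} + \frac{527}{16064}\right) = \left(\frac{268 + 4}{130} + 16038\right) + \left(8967 \left(- \frac{1}{39}\right) + 527 \cdot \frac{1}{16064}\right) = \left(\frac{1}{130} \cdot 272 + 16038\right) + \left(- \frac{2989}{13} + \frac{527}{16064}\right) = \left(\frac{136}{65} + 16038\right) - \frac{48008445}{208832} = \frac{1042606}{65} - \frac{48008445}{208832} = \frac{16508380559}{1044160}$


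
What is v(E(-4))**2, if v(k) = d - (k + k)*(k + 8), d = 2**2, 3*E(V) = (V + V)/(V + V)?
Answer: 196/81 ≈ 2.4198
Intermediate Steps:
E(V) = 1/3 (E(V) = ((V + V)/(V + V))/3 = ((2*V)/((2*V)))/3 = ((2*V)*(1/(2*V)))/3 = (1/3)*1 = 1/3)
d = 4
v(k) = 4 - 2*k*(8 + k) (v(k) = 4 - (k + k)*(k + 8) = 4 - 2*k*(8 + k))
v(E(-4))**2 = (4 - 16*1/3 - 2*(1/3)**2)**2 = (4 - 16/3 - 2*1/9)**2 = (4 - 16/3 - 2/9)**2 = (-14/9)**2 = 196/81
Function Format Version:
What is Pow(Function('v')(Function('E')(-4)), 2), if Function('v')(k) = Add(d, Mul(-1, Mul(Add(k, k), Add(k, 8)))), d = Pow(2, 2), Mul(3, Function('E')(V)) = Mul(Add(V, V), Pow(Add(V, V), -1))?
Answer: Rational(196, 81) ≈ 2.4198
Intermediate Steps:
Function('E')(V) = Rational(1, 3) (Function('E')(V) = Mul(Rational(1, 3), Mul(Add(V, V), Pow(Add(V, V), -1))) = Mul(Rational(1, 3), Mul(Mul(2, V), Pow(Mul(2, V), -1))) = Mul(Rational(1, 3), Mul(Mul(2, V), Mul(Rational(1, 2), Pow(V, -1)))) = Mul(Rational(1, 3), 1) = Rational(1, 3))
d = 4
Function('v')(k) = Add(4, Mul(-2, k, Add(8, k))) (Function('v')(k) = Add(4, Mul(-1, Mul(Add(k, k), Add(k, 8)))) = Add(4, Mul(-1, Mul(Mul(2, k), Add(8, k)))) = Add(4, Mul(-1, Mul(2, k, Add(8, k)))) = Add(4, Mul(-2, k, Add(8, k))))
Pow(Function('v')(Function('E')(-4)), 2) = Pow(Add(4, Mul(-16, Rational(1, 3)), Mul(-2, Pow(Rational(1, 3), 2))), 2) = Pow(Add(4, Rational(-16, 3), Mul(-2, Rational(1, 9))), 2) = Pow(Add(4, Rational(-16, 3), Rational(-2, 9)), 2) = Pow(Rational(-14, 9), 2) = Rational(196, 81)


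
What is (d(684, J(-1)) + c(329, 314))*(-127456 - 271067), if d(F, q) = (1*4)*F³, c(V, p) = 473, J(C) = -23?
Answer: -510131155119747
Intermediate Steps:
d(F, q) = 4*F³
(d(684, J(-1)) + c(329, 314))*(-127456 - 271067) = (4*684³ + 473)*(-127456 - 271067) = (4*320013504 + 473)*(-398523) = (1280054016 + 473)*(-398523) = 1280054489*(-398523) = -510131155119747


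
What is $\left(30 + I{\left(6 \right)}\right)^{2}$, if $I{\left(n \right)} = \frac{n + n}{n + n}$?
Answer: $961$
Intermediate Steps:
$I{\left(n \right)} = 1$ ($I{\left(n \right)} = \frac{2 n}{2 n} = 2 n \frac{1}{2 n} = 1$)
$\left(30 + I{\left(6 \right)}\right)^{2} = \left(30 + 1\right)^{2} = 31^{2} = 961$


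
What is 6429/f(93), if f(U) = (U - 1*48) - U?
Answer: -2143/16 ≈ -133.94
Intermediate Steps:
f(U) = -48 (f(U) = (U - 48) - U = (-48 + U) - U = -48)
6429/f(93) = 6429/(-48) = 6429*(-1/48) = -2143/16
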